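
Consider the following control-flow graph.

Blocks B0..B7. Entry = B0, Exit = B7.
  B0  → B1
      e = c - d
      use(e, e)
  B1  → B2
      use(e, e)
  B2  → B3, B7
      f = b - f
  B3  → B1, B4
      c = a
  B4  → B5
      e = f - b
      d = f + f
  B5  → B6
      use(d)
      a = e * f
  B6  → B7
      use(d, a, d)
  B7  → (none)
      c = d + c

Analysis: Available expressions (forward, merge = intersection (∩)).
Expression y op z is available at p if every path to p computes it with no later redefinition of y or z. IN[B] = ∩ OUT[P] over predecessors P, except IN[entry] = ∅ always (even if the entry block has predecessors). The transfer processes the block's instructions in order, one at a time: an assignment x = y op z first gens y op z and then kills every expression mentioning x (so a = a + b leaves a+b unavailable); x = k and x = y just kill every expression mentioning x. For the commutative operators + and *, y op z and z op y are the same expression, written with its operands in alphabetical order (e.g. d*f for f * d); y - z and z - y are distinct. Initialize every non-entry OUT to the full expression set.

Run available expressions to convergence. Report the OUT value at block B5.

Converged values:
  B0: | IN={} | OUT={c-d}
  B1: | IN={} | OUT={}
  B2: | IN={} | OUT={}
  B3: | IN={} | OUT={}
  B4: | IN={} | OUT={f+f, f-b}
  B5: | IN={f+f, f-b} | OUT={e*f, f+f, f-b}
  B6: | IN={e*f, f+f, f-b} | OUT={e*f, f+f, f-b}
  B7: | IN={} | OUT={}

Merge at B5: IN[B5] = OUT[B4] = {f+f, f-b}
Applying B5's transfer function to that IN value gives OUT[B5] (row B5 above).

Answer: {e*f, f+f, f-b}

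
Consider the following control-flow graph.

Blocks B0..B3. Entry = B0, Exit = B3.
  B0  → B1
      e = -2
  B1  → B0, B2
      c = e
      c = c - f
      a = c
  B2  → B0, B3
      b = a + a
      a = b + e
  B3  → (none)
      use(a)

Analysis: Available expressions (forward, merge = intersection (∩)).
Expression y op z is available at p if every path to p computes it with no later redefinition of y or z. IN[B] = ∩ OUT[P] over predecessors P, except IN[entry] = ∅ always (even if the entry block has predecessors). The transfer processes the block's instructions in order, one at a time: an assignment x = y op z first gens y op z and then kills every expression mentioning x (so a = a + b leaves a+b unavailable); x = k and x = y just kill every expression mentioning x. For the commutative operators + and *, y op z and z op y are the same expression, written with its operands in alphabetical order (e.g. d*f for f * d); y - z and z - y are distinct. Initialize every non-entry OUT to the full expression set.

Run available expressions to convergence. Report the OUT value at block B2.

Per-block solution:
  B0:  IN={}  OUT={}
  B1:  IN={}  OUT={}
  B2:  IN={}  OUT={b+e}
  B3:  IN={b+e}  OUT={b+e}

Merge at B2: IN[B2] = OUT[B1] = {}
Applying B2's transfer function to that IN value gives OUT[B2] (row B2 above).

Answer: {b+e}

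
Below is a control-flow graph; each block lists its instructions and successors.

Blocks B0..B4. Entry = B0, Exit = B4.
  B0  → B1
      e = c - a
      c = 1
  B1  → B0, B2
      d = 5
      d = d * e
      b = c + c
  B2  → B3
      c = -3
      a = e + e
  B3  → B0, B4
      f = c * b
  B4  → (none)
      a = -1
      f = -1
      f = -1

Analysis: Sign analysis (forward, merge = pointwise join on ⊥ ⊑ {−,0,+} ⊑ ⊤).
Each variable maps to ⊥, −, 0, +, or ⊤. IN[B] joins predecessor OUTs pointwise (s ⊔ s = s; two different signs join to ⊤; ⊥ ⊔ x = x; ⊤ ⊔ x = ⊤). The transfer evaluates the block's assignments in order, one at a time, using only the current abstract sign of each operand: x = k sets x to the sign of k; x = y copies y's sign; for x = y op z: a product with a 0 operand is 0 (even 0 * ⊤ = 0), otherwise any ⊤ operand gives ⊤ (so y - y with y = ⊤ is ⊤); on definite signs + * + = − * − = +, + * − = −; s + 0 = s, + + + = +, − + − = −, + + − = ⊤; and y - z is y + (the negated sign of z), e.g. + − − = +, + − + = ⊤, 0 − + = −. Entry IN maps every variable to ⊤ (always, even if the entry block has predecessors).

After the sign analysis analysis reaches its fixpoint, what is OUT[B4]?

Answer: {a: -, b: +, c: -, d: ⊤, e: ⊤, f: -}

Working:
Fixpoint table:
  B0: | IN=(all ⊤) | OUT={c:+; rest ⊤}
  B1: | IN={c:+; rest ⊤} | OUT={b:+, c:+; rest ⊤}
  B2: | IN={b:+, c:+; rest ⊤} | OUT={b:+, c:-; rest ⊤}
  B3: | IN={b:+, c:-; rest ⊤} | OUT={b:+, c:-, f:-; rest ⊤}
  B4: | IN={b:+, c:-, f:-; rest ⊤} | OUT={a:-, b:+, c:-, f:-; rest ⊤}

Merge at B4: IN[B4] = OUT[B3] = {a: ⊤, b: +, c: -, d: ⊤, e: ⊤, f: -}
Applying B4's transfer function to that IN value gives OUT[B4] (row B4 above).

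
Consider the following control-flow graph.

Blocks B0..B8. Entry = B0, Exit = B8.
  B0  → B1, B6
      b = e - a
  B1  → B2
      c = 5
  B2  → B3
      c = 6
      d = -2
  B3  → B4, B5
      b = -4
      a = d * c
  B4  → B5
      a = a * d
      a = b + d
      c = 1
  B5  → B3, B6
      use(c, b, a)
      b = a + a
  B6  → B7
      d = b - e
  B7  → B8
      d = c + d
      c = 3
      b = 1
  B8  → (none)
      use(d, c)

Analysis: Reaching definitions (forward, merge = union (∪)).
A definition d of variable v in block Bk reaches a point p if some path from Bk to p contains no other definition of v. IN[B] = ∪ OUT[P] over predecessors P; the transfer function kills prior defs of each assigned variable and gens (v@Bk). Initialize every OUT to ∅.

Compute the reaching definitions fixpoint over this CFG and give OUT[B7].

Fixpoint table:
  B0: | IN={} | OUT={b@B0}
  B1: | IN={b@B0} | OUT={b@B0, c@B1}
  B2: | IN={b@B0, c@B1} | OUT={b@B0, c@B2, d@B2}
  B3: | IN={a@B3, a@B4, b@B0, b@B5, c@B2, c@B4, d@B2} | OUT={a@B3, b@B3, c@B2, c@B4, d@B2}
  B4: | IN={a@B3, b@B3, c@B2, c@B4, d@B2} | OUT={a@B4, b@B3, c@B4, d@B2}
  B5: | IN={a@B3, a@B4, b@B3, c@B2, c@B4, d@B2} | OUT={a@B3, a@B4, b@B5, c@B2, c@B4, d@B2}
  B6: | IN={a@B3, a@B4, b@B0, b@B5, c@B2, c@B4, d@B2} | OUT={a@B3, a@B4, b@B0, b@B5, c@B2, c@B4, d@B6}
  B7: | IN={a@B3, a@B4, b@B0, b@B5, c@B2, c@B4, d@B6} | OUT={a@B3, a@B4, b@B7, c@B7, d@B7}
  B8: | IN={a@B3, a@B4, b@B7, c@B7, d@B7} | OUT={a@B3, a@B4, b@B7, c@B7, d@B7}

Merge at B7: IN[B7] = OUT[B6] = {a@B3, a@B4, b@B0, b@B5, c@B2, c@B4, d@B6}
Applying B7's transfer function to that IN value gives OUT[B7] (row B7 above).

Answer: {a@B3, a@B4, b@B7, c@B7, d@B7}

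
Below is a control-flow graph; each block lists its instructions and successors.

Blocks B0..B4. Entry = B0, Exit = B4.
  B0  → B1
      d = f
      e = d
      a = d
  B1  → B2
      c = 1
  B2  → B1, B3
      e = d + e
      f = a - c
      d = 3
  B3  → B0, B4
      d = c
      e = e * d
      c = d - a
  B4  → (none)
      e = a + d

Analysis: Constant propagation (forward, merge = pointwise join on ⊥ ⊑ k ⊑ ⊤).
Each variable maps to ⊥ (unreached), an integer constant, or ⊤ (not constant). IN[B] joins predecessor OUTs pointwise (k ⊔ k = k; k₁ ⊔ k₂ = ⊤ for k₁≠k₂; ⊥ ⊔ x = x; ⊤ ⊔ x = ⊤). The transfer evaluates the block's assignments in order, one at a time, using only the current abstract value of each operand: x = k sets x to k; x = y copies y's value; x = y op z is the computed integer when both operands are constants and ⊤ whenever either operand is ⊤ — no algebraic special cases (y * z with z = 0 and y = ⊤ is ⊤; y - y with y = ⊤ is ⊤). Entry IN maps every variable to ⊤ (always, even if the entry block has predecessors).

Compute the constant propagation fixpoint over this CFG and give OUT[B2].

Fixpoint table:
  B0:   IN=(all ⊤)   OUT=(all ⊤)
  B1:   IN=(all ⊤)   OUT={c:1; rest ⊤}
  B2:   IN={c:1; rest ⊤}   OUT={c:1, d:3; rest ⊤}
  B3:   IN={c:1, d:3; rest ⊤}   OUT={d:1; rest ⊤}
  B4:   IN={d:1; rest ⊤}   OUT={d:1; rest ⊤}

Merge at B2: IN[B2] = OUT[B1] = {a: ⊤, b: ⊤, c: 1, d: ⊤, e: ⊤, f: ⊤}
Applying B2's transfer function to that IN value gives OUT[B2] (row B2 above).

Answer: {a: ⊤, b: ⊤, c: 1, d: 3, e: ⊤, f: ⊤}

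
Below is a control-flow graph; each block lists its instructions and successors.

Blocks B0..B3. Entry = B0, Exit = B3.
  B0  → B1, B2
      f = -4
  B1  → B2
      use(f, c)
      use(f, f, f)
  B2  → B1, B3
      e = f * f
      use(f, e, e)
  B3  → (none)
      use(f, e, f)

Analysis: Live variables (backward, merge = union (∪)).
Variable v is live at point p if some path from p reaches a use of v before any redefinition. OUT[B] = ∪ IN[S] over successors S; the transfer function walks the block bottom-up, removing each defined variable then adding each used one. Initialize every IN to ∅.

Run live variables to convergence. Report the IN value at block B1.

Answer: {c, f}

Trace:
Fixpoint table:
  B0:   IN={c}   OUT={c, f}
  B1:   IN={c, f}   OUT={c, f}
  B2:   IN={c, f}   OUT={c, e, f}
  B3:   IN={e, f}   OUT={}

Merge at B1: OUT[B1] = IN[B2] = {c, f}
Applying B1's transfer function to that OUT value gives IN[B1] (row B1 above).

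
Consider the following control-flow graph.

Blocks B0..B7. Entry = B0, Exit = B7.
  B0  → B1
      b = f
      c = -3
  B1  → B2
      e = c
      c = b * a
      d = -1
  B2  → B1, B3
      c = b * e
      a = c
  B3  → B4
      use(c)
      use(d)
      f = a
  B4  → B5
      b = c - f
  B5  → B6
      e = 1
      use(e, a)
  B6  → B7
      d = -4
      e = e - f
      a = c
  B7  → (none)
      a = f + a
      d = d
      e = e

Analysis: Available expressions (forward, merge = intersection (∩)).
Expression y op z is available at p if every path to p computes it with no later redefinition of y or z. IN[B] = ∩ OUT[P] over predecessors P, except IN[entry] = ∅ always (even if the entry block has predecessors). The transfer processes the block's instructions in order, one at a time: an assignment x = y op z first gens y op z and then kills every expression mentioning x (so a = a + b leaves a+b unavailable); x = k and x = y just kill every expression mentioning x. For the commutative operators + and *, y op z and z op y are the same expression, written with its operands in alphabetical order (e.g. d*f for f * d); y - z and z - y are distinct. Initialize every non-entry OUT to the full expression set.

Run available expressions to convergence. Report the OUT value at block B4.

Per-block solution:
  B0:   IN={}   OUT={}
  B1:   IN={}   OUT={a*b}
  B2:   IN={a*b}   OUT={b*e}
  B3:   IN={b*e}   OUT={b*e}
  B4:   IN={b*e}   OUT={c-f}
  B5:   IN={c-f}   OUT={c-f}
  B6:   IN={c-f}   OUT={c-f}
  B7:   IN={c-f}   OUT={c-f}

Merge at B4: IN[B4] = OUT[B3] = {b*e}
Applying B4's transfer function to that IN value gives OUT[B4] (row B4 above).

Answer: {c-f}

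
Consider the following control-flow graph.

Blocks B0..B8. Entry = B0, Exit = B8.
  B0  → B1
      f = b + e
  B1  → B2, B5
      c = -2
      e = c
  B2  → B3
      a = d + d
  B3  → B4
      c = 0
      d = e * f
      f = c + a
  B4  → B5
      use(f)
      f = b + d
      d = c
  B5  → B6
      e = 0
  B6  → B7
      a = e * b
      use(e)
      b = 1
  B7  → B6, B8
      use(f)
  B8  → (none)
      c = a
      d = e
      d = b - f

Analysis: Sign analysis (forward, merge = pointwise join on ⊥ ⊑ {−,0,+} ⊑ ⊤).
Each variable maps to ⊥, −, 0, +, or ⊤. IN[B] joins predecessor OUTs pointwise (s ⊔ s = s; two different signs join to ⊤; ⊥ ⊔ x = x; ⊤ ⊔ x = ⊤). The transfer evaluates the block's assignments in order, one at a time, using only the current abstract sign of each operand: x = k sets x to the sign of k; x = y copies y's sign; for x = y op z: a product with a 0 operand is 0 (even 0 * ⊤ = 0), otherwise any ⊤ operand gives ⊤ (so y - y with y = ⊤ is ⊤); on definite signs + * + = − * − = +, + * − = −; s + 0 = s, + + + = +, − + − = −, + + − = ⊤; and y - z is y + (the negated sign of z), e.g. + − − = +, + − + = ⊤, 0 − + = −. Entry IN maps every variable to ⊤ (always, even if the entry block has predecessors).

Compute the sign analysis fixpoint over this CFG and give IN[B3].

Converged values:
  B0:   IN=(all ⊤)   OUT=(all ⊤)
  B1:   IN=(all ⊤)   OUT={c:-, e:-; rest ⊤}
  B2:   IN={c:-, e:-; rest ⊤}   OUT={c:-, e:-; rest ⊤}
  B3:   IN={c:-, e:-; rest ⊤}   OUT={c:0, e:-; rest ⊤}
  B4:   IN={c:0, e:-; rest ⊤}   OUT={c:0, d:0, e:-; rest ⊤}
  B5:   IN={e:-; rest ⊤}   OUT={e:0; rest ⊤}
  B6:   IN={e:0; rest ⊤}   OUT={a:0, b:+, e:0; rest ⊤}
  B7:   IN={a:0, b:+, e:0; rest ⊤}   OUT={a:0, b:+, e:0; rest ⊤}
  B8:   IN={a:0, b:+, e:0; rest ⊤}   OUT={a:0, b:+, c:0, e:0; rest ⊤}

Merge at B3: IN[B3] = OUT[B2] = {a: ⊤, b: ⊤, c: -, d: ⊤, e: -, f: ⊤}

Answer: {a: ⊤, b: ⊤, c: -, d: ⊤, e: -, f: ⊤}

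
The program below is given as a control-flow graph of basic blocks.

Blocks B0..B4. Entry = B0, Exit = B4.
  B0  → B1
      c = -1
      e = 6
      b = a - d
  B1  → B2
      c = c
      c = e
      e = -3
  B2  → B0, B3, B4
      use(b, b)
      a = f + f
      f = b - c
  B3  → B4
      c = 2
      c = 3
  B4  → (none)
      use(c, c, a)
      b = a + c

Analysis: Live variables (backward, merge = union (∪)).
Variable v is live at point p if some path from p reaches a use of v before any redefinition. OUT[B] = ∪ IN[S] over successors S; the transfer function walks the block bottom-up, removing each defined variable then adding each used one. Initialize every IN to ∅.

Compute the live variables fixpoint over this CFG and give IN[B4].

Fixpoint table:
  B0:   IN={a, d, f}   OUT={b, c, d, e, f}
  B1:   IN={b, c, d, e, f}   OUT={b, c, d, f}
  B2:   IN={b, c, d, f}   OUT={a, c, d, f}
  B3:   IN={a}   OUT={a, c}
  B4:   IN={a, c}   OUT={}

B4 is the boundary node: OUT[B4] = {}
Applying B4's transfer function to that OUT value gives IN[B4] (row B4 above).

Answer: {a, c}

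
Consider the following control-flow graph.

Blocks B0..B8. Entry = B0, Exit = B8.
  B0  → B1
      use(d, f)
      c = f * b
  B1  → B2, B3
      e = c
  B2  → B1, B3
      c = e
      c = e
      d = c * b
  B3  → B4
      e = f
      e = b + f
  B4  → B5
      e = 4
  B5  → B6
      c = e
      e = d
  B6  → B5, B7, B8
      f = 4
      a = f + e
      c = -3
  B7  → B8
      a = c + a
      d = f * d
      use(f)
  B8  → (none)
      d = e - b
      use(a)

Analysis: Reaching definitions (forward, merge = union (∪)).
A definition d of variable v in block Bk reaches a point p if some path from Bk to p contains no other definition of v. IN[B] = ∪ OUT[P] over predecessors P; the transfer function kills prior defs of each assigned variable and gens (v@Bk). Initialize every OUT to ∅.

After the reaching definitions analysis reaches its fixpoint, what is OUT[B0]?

Answer: {c@B0}

Working:
Converged values:
  B0:  IN={}  OUT={c@B0}
  B1:  IN={c@B0, c@B2, d@B2, e@B1}  OUT={c@B0, c@B2, d@B2, e@B1}
  B2:  IN={c@B0, c@B2, d@B2, e@B1}  OUT={c@B2, d@B2, e@B1}
  B3:  IN={c@B0, c@B2, d@B2, e@B1}  OUT={c@B0, c@B2, d@B2, e@B3}
  B4:  IN={c@B0, c@B2, d@B2, e@B3}  OUT={c@B0, c@B2, d@B2, e@B4}
  B5:  IN={a@B6, c@B0, c@B2, c@B6, d@B2, e@B4, e@B5, f@B6}  OUT={a@B6, c@B5, d@B2, e@B5, f@B6}
  B6:  IN={a@B6, c@B5, d@B2, e@B5, f@B6}  OUT={a@B6, c@B6, d@B2, e@B5, f@B6}
  B7:  IN={a@B6, c@B6, d@B2, e@B5, f@B6}  OUT={a@B7, c@B6, d@B7, e@B5, f@B6}
  B8:  IN={a@B6, a@B7, c@B6, d@B2, d@B7, e@B5, f@B6}  OUT={a@B6, a@B7, c@B6, d@B8, e@B5, f@B6}

B0 is the boundary node: IN[B0] = {}
Applying B0's transfer function to that IN value gives OUT[B0] (row B0 above).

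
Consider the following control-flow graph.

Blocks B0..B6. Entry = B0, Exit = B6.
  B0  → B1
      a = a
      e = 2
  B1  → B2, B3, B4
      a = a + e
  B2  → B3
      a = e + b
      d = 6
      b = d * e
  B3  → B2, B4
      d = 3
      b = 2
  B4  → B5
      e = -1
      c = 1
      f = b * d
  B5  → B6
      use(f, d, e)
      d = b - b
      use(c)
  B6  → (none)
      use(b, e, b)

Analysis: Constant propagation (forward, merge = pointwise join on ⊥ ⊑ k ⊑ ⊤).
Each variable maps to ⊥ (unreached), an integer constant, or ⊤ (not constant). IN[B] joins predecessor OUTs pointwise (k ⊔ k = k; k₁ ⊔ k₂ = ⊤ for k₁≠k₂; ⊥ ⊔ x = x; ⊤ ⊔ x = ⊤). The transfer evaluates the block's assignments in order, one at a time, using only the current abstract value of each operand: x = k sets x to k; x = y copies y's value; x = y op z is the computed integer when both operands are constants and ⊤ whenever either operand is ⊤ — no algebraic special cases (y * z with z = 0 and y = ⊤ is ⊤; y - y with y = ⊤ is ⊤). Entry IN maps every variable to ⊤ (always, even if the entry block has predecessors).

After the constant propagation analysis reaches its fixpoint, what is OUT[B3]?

Answer: {a: ⊤, b: 2, c: ⊤, d: 3, e: 2, f: ⊤}

Trace:
Per-block solution:
  B0: | IN=(all ⊤) | OUT={e:2; rest ⊤}
  B1: | IN={e:2; rest ⊤} | OUT={e:2; rest ⊤}
  B2: | IN={e:2; rest ⊤} | OUT={b:12, d:6, e:2; rest ⊤}
  B3: | IN={e:2; rest ⊤} | OUT={b:2, d:3, e:2; rest ⊤}
  B4: | IN={e:2; rest ⊤} | OUT={c:1, e:-1; rest ⊤}
  B5: | IN={c:1, e:-1; rest ⊤} | OUT={c:1, e:-1; rest ⊤}
  B6: | IN={c:1, e:-1; rest ⊤} | OUT={c:1, e:-1; rest ⊤}

Merge at B3: IN[B3] = OUT[B1] ⊔ OUT[B2] = {a: ⊤, b: ⊤, c: ⊤, d: ⊤, e: 2, f: ⊤}
Applying B3's transfer function to that IN value gives OUT[B3] (row B3 above).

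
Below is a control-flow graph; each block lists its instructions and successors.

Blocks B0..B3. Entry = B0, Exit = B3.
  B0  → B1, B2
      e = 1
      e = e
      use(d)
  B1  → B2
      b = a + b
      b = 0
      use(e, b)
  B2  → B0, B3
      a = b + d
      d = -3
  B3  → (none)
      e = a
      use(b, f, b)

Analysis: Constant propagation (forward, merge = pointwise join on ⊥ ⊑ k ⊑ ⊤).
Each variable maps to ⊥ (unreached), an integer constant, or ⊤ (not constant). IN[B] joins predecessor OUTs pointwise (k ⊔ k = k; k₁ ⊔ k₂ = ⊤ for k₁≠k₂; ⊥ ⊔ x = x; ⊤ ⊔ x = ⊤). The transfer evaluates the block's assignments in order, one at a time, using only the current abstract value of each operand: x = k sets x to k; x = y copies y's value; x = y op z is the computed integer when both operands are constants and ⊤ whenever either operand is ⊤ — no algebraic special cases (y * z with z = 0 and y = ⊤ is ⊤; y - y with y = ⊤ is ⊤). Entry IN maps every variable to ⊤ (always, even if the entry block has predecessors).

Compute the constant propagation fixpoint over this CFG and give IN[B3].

Per-block solution:
  B0:   IN=(all ⊤)   OUT={e:1; rest ⊤}
  B1:   IN={e:1; rest ⊤}   OUT={b:0, e:1; rest ⊤}
  B2:   IN={e:1; rest ⊤}   OUT={d:-3, e:1; rest ⊤}
  B3:   IN={d:-3, e:1; rest ⊤}   OUT={d:-3; rest ⊤}

Merge at B3: IN[B3] = OUT[B2] = {a: ⊤, b: ⊤, c: ⊤, d: -3, e: 1, f: ⊤}

Answer: {a: ⊤, b: ⊤, c: ⊤, d: -3, e: 1, f: ⊤}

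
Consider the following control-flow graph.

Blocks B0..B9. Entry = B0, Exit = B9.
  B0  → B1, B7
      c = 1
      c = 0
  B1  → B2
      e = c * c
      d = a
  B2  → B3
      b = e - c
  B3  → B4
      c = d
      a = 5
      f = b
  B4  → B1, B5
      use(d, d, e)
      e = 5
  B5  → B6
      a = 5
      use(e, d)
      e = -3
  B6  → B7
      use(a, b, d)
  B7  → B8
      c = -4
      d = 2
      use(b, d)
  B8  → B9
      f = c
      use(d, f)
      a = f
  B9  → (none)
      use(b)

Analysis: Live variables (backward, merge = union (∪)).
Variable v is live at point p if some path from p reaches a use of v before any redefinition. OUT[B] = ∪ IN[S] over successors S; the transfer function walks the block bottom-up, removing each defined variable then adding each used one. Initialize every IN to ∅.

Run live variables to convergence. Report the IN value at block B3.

Per-block solution:
  B0:   IN={a, b}   OUT={a, b, c}
  B1:   IN={a, c}   OUT={c, d, e}
  B2:   IN={c, d, e}   OUT={b, d, e}
  B3:   IN={b, d, e}   OUT={a, b, c, d, e}
  B4:   IN={a, b, c, d, e}   OUT={a, b, c, d, e}
  B5:   IN={b, d, e}   OUT={a, b, d}
  B6:   IN={a, b, d}   OUT={b}
  B7:   IN={b}   OUT={b, c, d}
  B8:   IN={b, c, d}   OUT={b}
  B9:   IN={b}   OUT={}

Merge at B3: OUT[B3] = IN[B4] = {a, b, c, d, e}
Applying B3's transfer function to that OUT value gives IN[B3] (row B3 above).

Answer: {b, d, e}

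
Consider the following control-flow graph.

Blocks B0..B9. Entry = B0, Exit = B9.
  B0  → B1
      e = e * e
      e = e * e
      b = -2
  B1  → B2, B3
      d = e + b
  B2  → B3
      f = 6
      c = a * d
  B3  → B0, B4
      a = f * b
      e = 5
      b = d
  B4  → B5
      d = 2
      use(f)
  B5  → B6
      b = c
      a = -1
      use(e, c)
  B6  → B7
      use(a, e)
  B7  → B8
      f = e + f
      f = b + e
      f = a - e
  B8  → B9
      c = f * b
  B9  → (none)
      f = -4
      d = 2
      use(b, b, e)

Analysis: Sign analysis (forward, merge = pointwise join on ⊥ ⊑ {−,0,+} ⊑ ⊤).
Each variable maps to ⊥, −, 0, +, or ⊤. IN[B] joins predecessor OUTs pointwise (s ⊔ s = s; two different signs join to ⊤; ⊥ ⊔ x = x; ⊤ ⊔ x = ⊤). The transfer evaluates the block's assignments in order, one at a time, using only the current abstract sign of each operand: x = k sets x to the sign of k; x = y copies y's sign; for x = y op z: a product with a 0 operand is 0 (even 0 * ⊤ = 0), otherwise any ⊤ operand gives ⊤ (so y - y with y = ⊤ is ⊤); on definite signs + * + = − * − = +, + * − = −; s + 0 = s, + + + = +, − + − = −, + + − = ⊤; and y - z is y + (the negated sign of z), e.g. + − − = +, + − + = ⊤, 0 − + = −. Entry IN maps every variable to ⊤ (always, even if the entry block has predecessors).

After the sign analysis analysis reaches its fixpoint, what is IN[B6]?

Fixpoint table:
  B0: | IN=(all ⊤) | OUT={b:-; rest ⊤}
  B1: | IN={b:-; rest ⊤} | OUT={b:-; rest ⊤}
  B2: | IN={b:-; rest ⊤} | OUT={b:-, f:+; rest ⊤}
  B3: | IN={b:-; rest ⊤} | OUT={e:+; rest ⊤}
  B4: | IN={e:+; rest ⊤} | OUT={d:+, e:+; rest ⊤}
  B5: | IN={d:+, e:+; rest ⊤} | OUT={a:-, d:+, e:+; rest ⊤}
  B6: | IN={a:-, d:+, e:+; rest ⊤} | OUT={a:-, d:+, e:+; rest ⊤}
  B7: | IN={a:-, d:+, e:+; rest ⊤} | OUT={a:-, d:+, e:+, f:-; rest ⊤}
  B8: | IN={a:-, d:+, e:+, f:-; rest ⊤} | OUT={a:-, d:+, e:+, f:-; rest ⊤}
  B9: | IN={a:-, d:+, e:+, f:-; rest ⊤} | OUT={a:-, d:+, e:+, f:-; rest ⊤}

Merge at B6: IN[B6] = OUT[B5] = {a: -, b: ⊤, c: ⊤, d: +, e: +, f: ⊤}

Answer: {a: -, b: ⊤, c: ⊤, d: +, e: +, f: ⊤}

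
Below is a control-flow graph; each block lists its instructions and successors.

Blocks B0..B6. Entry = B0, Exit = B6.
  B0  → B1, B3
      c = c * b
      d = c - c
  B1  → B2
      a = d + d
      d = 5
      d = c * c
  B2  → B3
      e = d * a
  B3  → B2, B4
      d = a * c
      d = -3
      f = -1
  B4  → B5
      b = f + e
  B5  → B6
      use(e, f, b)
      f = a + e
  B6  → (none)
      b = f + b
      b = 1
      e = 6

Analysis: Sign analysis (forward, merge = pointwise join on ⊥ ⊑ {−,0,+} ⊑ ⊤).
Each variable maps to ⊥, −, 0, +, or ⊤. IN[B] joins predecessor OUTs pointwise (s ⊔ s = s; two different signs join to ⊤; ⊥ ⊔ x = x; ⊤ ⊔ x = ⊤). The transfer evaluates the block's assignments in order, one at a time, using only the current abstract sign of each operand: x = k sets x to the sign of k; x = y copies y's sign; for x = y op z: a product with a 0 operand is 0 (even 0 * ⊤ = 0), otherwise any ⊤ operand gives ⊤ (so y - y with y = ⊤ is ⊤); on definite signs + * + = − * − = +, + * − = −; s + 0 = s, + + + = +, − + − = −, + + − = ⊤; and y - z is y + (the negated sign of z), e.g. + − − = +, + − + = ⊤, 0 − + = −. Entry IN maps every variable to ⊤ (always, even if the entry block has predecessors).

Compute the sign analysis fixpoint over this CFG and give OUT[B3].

Converged values:
  B0:   IN=(all ⊤)   OUT=(all ⊤)
  B1:   IN=(all ⊤)   OUT=(all ⊤)
  B2:   IN=(all ⊤)   OUT=(all ⊤)
  B3:   IN=(all ⊤)   OUT={d:-, f:-; rest ⊤}
  B4:   IN={d:-, f:-; rest ⊤}   OUT={d:-, f:-; rest ⊤}
  B5:   IN={d:-, f:-; rest ⊤}   OUT={d:-; rest ⊤}
  B6:   IN={d:-; rest ⊤}   OUT={b:+, d:-, e:+; rest ⊤}

Merge at B3: IN[B3] = OUT[B0] ⊔ OUT[B2] = {a: ⊤, b: ⊤, c: ⊤, d: ⊤, e: ⊤, f: ⊤}
Applying B3's transfer function to that IN value gives OUT[B3] (row B3 above).

Answer: {a: ⊤, b: ⊤, c: ⊤, d: -, e: ⊤, f: -}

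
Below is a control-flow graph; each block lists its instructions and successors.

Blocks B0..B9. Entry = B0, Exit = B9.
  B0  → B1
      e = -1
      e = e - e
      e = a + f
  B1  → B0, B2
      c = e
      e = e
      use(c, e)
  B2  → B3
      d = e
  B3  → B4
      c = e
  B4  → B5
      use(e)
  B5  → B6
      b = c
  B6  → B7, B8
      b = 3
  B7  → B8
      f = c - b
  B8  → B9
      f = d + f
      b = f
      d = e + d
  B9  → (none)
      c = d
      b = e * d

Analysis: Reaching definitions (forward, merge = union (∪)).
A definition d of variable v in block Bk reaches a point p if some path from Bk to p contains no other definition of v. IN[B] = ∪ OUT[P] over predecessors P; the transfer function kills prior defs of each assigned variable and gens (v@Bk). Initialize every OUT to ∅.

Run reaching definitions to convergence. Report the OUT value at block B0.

Fixpoint table:
  B0:   IN={c@B1, e@B1}   OUT={c@B1, e@B0}
  B1:   IN={c@B1, e@B0}   OUT={c@B1, e@B1}
  B2:   IN={c@B1, e@B1}   OUT={c@B1, d@B2, e@B1}
  B3:   IN={c@B1, d@B2, e@B1}   OUT={c@B3, d@B2, e@B1}
  B4:   IN={c@B3, d@B2, e@B1}   OUT={c@B3, d@B2, e@B1}
  B5:   IN={c@B3, d@B2, e@B1}   OUT={b@B5, c@B3, d@B2, e@B1}
  B6:   IN={b@B5, c@B3, d@B2, e@B1}   OUT={b@B6, c@B3, d@B2, e@B1}
  B7:   IN={b@B6, c@B3, d@B2, e@B1}   OUT={b@B6, c@B3, d@B2, e@B1, f@B7}
  B8:   IN={b@B6, c@B3, d@B2, e@B1, f@B7}   OUT={b@B8, c@B3, d@B8, e@B1, f@B8}
  B9:   IN={b@B8, c@B3, d@B8, e@B1, f@B8}   OUT={b@B9, c@B9, d@B8, e@B1, f@B8}

Merge at B0 (entry node, so the boundary value {} is joined with the incoming edge(s)): IN[B0] = {} ⊔ OUT[B1] = {c@B1, e@B1}
Applying B0's transfer function to that IN value gives OUT[B0] (row B0 above).

Answer: {c@B1, e@B0}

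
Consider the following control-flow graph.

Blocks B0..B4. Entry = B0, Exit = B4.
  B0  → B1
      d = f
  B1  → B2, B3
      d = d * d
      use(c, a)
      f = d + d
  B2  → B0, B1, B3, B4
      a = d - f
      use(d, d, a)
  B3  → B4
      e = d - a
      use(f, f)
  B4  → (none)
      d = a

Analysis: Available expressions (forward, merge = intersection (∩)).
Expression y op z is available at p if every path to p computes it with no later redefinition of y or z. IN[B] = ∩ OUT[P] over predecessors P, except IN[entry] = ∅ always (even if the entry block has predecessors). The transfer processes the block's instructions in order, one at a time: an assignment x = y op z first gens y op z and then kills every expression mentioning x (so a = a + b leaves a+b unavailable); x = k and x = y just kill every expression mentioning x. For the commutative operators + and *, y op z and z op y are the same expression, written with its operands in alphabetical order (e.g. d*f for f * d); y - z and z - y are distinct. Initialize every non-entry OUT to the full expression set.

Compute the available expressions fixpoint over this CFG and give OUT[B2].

Converged values:
  B0:  IN={}  OUT={}
  B1:  IN={}  OUT={d+d}
  B2:  IN={d+d}  OUT={d+d, d-f}
  B3:  IN={d+d}  OUT={d+d, d-a}
  B4:  IN={d+d}  OUT={}

Merge at B2: IN[B2] = OUT[B1] = {d+d}
Applying B2's transfer function to that IN value gives OUT[B2] (row B2 above).

Answer: {d+d, d-f}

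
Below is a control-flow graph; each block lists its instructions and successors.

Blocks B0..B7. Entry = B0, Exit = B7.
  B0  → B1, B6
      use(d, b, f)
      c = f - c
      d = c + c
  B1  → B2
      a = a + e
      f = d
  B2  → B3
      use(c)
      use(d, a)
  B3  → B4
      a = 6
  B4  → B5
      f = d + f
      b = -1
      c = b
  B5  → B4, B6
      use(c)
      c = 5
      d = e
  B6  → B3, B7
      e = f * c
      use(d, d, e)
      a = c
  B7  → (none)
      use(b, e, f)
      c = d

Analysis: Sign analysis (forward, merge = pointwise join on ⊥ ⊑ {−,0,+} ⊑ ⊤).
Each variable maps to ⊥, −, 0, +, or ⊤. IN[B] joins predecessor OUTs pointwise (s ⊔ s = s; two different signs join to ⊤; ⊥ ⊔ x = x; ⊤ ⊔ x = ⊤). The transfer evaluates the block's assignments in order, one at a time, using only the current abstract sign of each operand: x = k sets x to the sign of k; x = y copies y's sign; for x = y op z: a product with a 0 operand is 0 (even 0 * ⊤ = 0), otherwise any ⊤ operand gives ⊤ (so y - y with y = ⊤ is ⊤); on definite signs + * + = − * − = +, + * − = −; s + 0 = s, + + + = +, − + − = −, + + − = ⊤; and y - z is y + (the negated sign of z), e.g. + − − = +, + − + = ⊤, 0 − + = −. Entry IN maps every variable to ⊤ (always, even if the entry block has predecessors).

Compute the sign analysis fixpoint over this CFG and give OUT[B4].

Answer: {a: +, b: -, c: -, d: ⊤, e: ⊤, f: ⊤}

Derivation:
Per-block solution:
  B0:   IN=(all ⊤)   OUT=(all ⊤)
  B1:   IN=(all ⊤)   OUT=(all ⊤)
  B2:   IN=(all ⊤)   OUT=(all ⊤)
  B3:   IN=(all ⊤)   OUT={a:+; rest ⊤}
  B4:   IN={a:+; rest ⊤}   OUT={a:+, b:-, c:-; rest ⊤}
  B5:   IN={a:+, b:-, c:-; rest ⊤}   OUT={a:+, b:-, c:+; rest ⊤}
  B6:   IN=(all ⊤)   OUT=(all ⊤)
  B7:   IN=(all ⊤)   OUT=(all ⊤)

Merge at B4: IN[B4] = OUT[B3] ⊔ OUT[B5] = {a: +, b: ⊤, c: ⊤, d: ⊤, e: ⊤, f: ⊤}
Applying B4's transfer function to that IN value gives OUT[B4] (row B4 above).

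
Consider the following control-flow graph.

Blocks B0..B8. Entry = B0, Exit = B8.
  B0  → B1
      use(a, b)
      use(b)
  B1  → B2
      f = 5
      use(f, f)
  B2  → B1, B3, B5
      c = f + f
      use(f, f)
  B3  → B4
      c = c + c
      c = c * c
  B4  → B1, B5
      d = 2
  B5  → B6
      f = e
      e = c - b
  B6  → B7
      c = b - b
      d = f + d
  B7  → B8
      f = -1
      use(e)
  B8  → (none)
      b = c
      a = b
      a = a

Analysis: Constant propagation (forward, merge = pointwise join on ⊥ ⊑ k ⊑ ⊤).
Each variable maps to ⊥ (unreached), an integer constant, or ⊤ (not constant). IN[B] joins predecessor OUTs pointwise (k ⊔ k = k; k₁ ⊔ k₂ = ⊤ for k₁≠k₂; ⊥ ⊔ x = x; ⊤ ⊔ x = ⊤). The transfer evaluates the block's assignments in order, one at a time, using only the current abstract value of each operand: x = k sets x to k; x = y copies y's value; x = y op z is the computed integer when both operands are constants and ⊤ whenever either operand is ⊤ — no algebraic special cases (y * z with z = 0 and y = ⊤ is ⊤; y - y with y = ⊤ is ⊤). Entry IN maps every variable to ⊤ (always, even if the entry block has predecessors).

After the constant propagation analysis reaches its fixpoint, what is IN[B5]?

Answer: {a: ⊤, b: ⊤, c: ⊤, d: ⊤, e: ⊤, f: 5}

Working:
Per-block solution:
  B0:  IN=(all ⊤)  OUT=(all ⊤)
  B1:  IN=(all ⊤)  OUT={f:5; rest ⊤}
  B2:  IN={f:5; rest ⊤}  OUT={c:10, f:5; rest ⊤}
  B3:  IN={c:10, f:5; rest ⊤}  OUT={c:400, f:5; rest ⊤}
  B4:  IN={c:400, f:5; rest ⊤}  OUT={c:400, d:2, f:5; rest ⊤}
  B5:  IN={f:5; rest ⊤}  OUT=(all ⊤)
  B6:  IN=(all ⊤)  OUT=(all ⊤)
  B7:  IN=(all ⊤)  OUT={f:-1; rest ⊤}
  B8:  IN={f:-1; rest ⊤}  OUT={f:-1; rest ⊤}

Merge at B5: IN[B5] = OUT[B2] ⊔ OUT[B4] = {a: ⊤, b: ⊤, c: ⊤, d: ⊤, e: ⊤, f: 5}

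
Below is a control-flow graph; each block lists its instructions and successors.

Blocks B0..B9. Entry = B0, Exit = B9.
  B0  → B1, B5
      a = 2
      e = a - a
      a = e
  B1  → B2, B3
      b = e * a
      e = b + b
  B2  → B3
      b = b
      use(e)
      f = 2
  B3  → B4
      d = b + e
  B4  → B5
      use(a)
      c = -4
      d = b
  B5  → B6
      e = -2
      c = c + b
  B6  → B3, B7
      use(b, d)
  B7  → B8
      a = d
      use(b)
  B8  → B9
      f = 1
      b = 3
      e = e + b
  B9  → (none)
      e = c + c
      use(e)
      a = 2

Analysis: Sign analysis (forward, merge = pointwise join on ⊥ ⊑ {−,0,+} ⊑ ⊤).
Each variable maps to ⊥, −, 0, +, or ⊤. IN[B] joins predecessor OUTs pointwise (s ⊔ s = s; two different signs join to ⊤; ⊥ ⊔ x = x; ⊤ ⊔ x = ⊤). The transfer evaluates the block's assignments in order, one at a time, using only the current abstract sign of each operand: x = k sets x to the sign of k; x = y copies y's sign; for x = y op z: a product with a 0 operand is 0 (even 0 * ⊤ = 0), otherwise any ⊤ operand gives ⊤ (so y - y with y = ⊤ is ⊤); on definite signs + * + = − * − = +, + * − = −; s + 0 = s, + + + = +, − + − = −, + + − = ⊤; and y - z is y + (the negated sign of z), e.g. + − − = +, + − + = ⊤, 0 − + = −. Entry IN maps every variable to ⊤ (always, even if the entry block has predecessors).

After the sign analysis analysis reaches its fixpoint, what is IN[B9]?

Per-block solution:
  B0:   IN=(all ⊤)   OUT=(all ⊤)
  B1:   IN=(all ⊤)   OUT=(all ⊤)
  B2:   IN=(all ⊤)   OUT={f:+; rest ⊤}
  B3:   IN=(all ⊤)   OUT=(all ⊤)
  B4:   IN=(all ⊤)   OUT={c:-; rest ⊤}
  B5:   IN=(all ⊤)   OUT={e:-; rest ⊤}
  B6:   IN={e:-; rest ⊤}   OUT={e:-; rest ⊤}
  B7:   IN={e:-; rest ⊤}   OUT={e:-; rest ⊤}
  B8:   IN={e:-; rest ⊤}   OUT={b:+, f:+; rest ⊤}
  B9:   IN={b:+, f:+; rest ⊤}   OUT={a:+, b:+, f:+; rest ⊤}

Merge at B9: IN[B9] = OUT[B8] = {a: ⊤, b: +, c: ⊤, d: ⊤, e: ⊤, f: +}

Answer: {a: ⊤, b: +, c: ⊤, d: ⊤, e: ⊤, f: +}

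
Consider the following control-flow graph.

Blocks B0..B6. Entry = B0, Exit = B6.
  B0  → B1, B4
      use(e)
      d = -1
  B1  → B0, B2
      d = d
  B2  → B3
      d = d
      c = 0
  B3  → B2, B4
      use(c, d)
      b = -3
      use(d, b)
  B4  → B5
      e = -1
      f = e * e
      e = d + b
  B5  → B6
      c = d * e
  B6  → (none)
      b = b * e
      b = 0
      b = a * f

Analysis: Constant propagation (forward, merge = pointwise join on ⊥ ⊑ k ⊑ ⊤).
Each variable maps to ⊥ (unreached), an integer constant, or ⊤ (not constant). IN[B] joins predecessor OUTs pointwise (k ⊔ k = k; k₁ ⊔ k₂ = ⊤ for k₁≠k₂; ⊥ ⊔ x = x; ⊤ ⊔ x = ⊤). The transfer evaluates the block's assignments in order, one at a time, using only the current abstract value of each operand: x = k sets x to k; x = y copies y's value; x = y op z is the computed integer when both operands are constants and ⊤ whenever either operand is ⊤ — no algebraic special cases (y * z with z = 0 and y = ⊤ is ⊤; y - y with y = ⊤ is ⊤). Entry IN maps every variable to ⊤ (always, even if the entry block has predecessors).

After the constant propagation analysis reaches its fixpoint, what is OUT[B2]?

Fixpoint table:
  B0:  IN=(all ⊤)  OUT={d:-1; rest ⊤}
  B1:  IN={d:-1; rest ⊤}  OUT={d:-1; rest ⊤}
  B2:  IN={d:-1; rest ⊤}  OUT={c:0, d:-1; rest ⊤}
  B3:  IN={c:0, d:-1; rest ⊤}  OUT={b:-3, c:0, d:-1; rest ⊤}
  B4:  IN={d:-1; rest ⊤}  OUT={d:-1, f:1; rest ⊤}
  B5:  IN={d:-1, f:1; rest ⊤}  OUT={d:-1, f:1; rest ⊤}
  B6:  IN={d:-1, f:1; rest ⊤}  OUT={d:-1, f:1; rest ⊤}

Merge at B2: IN[B2] = OUT[B1] ⊔ OUT[B3] = {a: ⊤, b: ⊤, c: ⊤, d: -1, e: ⊤, f: ⊤}
Applying B2's transfer function to that IN value gives OUT[B2] (row B2 above).

Answer: {a: ⊤, b: ⊤, c: 0, d: -1, e: ⊤, f: ⊤}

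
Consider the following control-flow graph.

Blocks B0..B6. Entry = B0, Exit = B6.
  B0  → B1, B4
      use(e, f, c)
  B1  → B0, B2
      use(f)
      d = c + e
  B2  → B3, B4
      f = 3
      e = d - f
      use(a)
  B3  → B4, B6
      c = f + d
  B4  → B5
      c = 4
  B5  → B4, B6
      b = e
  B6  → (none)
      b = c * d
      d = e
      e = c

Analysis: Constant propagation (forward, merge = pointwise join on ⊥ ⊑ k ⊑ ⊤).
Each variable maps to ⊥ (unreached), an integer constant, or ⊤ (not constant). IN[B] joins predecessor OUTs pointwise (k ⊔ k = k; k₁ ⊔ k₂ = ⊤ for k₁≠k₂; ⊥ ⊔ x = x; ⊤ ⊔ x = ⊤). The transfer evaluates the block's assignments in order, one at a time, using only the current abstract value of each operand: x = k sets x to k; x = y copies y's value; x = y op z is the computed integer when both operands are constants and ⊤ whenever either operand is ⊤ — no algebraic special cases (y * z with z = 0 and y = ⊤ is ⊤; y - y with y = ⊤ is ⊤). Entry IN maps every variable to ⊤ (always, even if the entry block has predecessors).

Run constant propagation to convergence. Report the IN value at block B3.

Answer: {a: ⊤, b: ⊤, c: ⊤, d: ⊤, e: ⊤, f: 3}

Trace:
Converged values:
  B0:  IN=(all ⊤)  OUT=(all ⊤)
  B1:  IN=(all ⊤)  OUT=(all ⊤)
  B2:  IN=(all ⊤)  OUT={f:3; rest ⊤}
  B3:  IN={f:3; rest ⊤}  OUT={f:3; rest ⊤}
  B4:  IN=(all ⊤)  OUT={c:4; rest ⊤}
  B5:  IN={c:4; rest ⊤}  OUT={c:4; rest ⊤}
  B6:  IN=(all ⊤)  OUT=(all ⊤)

Merge at B3: IN[B3] = OUT[B2] = {a: ⊤, b: ⊤, c: ⊤, d: ⊤, e: ⊤, f: 3}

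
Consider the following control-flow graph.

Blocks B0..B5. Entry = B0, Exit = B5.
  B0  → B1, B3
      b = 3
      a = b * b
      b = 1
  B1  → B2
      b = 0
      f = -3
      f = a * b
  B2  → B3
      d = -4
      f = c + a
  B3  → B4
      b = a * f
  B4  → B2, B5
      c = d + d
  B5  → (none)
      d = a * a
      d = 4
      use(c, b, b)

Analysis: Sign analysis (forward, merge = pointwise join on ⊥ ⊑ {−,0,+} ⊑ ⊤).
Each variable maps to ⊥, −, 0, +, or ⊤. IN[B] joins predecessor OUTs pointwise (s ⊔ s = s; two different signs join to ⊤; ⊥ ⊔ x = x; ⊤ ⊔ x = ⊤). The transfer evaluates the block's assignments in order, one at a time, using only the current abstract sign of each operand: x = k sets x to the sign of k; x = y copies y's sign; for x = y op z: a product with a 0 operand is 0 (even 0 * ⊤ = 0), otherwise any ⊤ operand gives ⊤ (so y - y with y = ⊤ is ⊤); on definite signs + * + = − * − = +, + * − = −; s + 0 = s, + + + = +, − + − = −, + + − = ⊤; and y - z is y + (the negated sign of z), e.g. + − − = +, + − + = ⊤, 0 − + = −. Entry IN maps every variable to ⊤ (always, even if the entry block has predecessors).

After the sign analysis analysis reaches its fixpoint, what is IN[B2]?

Answer: {a: +, b: ⊤, c: ⊤, d: ⊤, e: ⊤, f: ⊤}

Trace:
Converged values:
  B0:  IN=(all ⊤)  OUT={a:+, b:+; rest ⊤}
  B1:  IN={a:+, b:+; rest ⊤}  OUT={a:+, b:0, f:0; rest ⊤}
  B2:  IN={a:+; rest ⊤}  OUT={a:+, d:-; rest ⊤}
  B3:  IN={a:+; rest ⊤}  OUT={a:+; rest ⊤}
  B4:  IN={a:+; rest ⊤}  OUT={a:+; rest ⊤}
  B5:  IN={a:+; rest ⊤}  OUT={a:+, d:+; rest ⊤}

Merge at B2: IN[B2] = OUT[B1] ⊔ OUT[B4] = {a: +, b: ⊤, c: ⊤, d: ⊤, e: ⊤, f: ⊤}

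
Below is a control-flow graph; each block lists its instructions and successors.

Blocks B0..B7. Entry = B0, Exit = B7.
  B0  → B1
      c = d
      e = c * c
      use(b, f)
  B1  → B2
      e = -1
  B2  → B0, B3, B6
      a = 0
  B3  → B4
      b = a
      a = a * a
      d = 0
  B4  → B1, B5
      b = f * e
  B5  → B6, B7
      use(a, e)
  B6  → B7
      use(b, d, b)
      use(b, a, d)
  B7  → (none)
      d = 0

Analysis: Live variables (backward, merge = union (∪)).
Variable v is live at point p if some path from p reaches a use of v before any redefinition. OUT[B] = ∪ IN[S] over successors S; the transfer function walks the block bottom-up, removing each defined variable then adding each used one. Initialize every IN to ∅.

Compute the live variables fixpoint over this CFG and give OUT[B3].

Answer: {a, d, e, f}

Working:
Per-block solution:
  B0:  IN={b, d, f}  OUT={b, d, f}
  B1:  IN={b, d, f}  OUT={b, d, e, f}
  B2:  IN={b, d, e, f}  OUT={a, b, d, e, f}
  B3:  IN={a, e, f}  OUT={a, d, e, f}
  B4:  IN={a, d, e, f}  OUT={a, b, d, e, f}
  B5:  IN={a, b, d, e}  OUT={a, b, d}
  B6:  IN={a, b, d}  OUT={}
  B7:  IN={}  OUT={}

Merge at B3: OUT[B3] = IN[B4] = {a, d, e, f}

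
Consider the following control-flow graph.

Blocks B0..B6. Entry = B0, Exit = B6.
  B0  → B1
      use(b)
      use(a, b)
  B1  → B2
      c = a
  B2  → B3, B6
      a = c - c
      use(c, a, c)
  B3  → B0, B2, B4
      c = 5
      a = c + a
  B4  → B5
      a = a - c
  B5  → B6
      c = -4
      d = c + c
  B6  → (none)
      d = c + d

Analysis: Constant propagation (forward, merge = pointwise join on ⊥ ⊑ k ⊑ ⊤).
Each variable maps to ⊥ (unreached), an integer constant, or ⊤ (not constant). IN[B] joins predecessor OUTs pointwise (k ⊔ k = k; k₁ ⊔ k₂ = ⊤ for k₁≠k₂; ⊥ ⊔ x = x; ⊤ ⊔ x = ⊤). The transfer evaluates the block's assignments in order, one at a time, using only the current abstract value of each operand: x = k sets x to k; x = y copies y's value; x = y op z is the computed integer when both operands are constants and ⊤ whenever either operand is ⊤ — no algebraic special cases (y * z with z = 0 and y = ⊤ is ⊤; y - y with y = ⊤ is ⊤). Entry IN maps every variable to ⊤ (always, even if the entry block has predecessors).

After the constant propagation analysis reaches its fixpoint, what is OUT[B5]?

Converged values:
  B0: | IN=(all ⊤) | OUT=(all ⊤)
  B1: | IN=(all ⊤) | OUT=(all ⊤)
  B2: | IN=(all ⊤) | OUT=(all ⊤)
  B3: | IN=(all ⊤) | OUT={c:5; rest ⊤}
  B4: | IN={c:5; rest ⊤} | OUT={c:5; rest ⊤}
  B5: | IN={c:5; rest ⊤} | OUT={c:-4, d:-8; rest ⊤}
  B6: | IN=(all ⊤) | OUT=(all ⊤)

Merge at B5: IN[B5] = OUT[B4] = {a: ⊤, b: ⊤, c: 5, d: ⊤, e: ⊤, f: ⊤}
Applying B5's transfer function to that IN value gives OUT[B5] (row B5 above).

Answer: {a: ⊤, b: ⊤, c: -4, d: -8, e: ⊤, f: ⊤}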